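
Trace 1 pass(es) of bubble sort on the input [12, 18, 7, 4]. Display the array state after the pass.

After pass 1: [12, 7, 4, 18] (2 swaps)
Total swaps: 2


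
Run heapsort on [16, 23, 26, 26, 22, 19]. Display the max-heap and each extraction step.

Build heap: [26, 23, 26, 16, 22, 19]
Extract 26: [26, 23, 19, 16, 22, 26]
Extract 26: [23, 22, 19, 16, 26, 26]
Extract 23: [22, 16, 19, 23, 26, 26]
Extract 22: [19, 16, 22, 23, 26, 26]
Extract 19: [16, 19, 22, 23, 26, 26]


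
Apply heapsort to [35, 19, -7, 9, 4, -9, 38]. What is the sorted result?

Build heap: [38, 19, 35, 9, 4, -9, -7]
Extract 38: [35, 19, -7, 9, 4, -9, 38]
Extract 35: [19, 9, -7, -9, 4, 35, 38]
Extract 19: [9, 4, -7, -9, 19, 35, 38]
Extract 9: [4, -9, -7, 9, 19, 35, 38]
Extract 4: [-7, -9, 4, 9, 19, 35, 38]
Extract -7: [-9, -7, 4, 9, 19, 35, 38]


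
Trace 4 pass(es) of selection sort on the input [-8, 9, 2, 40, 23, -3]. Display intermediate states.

Pass 1: Select minimum -8 at index 0, swap -> [-8, 9, 2, 40, 23, -3]
Pass 2: Select minimum -3 at index 5, swap -> [-8, -3, 2, 40, 23, 9]
Pass 3: Select minimum 2 at index 2, swap -> [-8, -3, 2, 40, 23, 9]
Pass 4: Select minimum 9 at index 5, swap -> [-8, -3, 2, 9, 23, 40]


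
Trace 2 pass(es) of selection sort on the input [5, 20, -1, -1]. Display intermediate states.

Pass 1: Select minimum -1 at index 2, swap -> [-1, 20, 5, -1]
Pass 2: Select minimum -1 at index 3, swap -> [-1, -1, 5, 20]


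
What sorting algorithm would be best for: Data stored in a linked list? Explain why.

Best choice: Merge sort
Reason: Merge sort doesn't require random access; can be done in O(1) extra space for linked lists


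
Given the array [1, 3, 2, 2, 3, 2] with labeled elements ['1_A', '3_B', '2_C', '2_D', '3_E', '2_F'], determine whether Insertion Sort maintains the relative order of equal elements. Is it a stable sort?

Trace Insertion Sort on the labeled array (the key is the number; the letter only tracks identity):
  Insert 3_B at index 1: [1_A, 3_B, 2_C, 2_D, 3_E, 2_F]
  Insert 2_C at index 1: [1_A, 2_C, 3_B, 2_D, 3_E, 2_F]
  Insert 2_D at index 2: [1_A, 2_C, 2_D, 3_B, 3_E, 2_F]
  Insert 3_E at index 4: [1_A, 2_C, 2_D, 3_B, 3_E, 2_F]
  Insert 2_F at index 3: [1_A, 2_C, 2_D, 2_F, 3_B, 3_E]
Final order: [1_A, 2_C, 2_D, 2_F, 3_B, 3_E]
Equal keys:
  value 2: originally 2_C, 2_D, 2_F; after sorting 2_C, 2_D, 2_F -> order preserved
  value 3: originally 3_B, 3_E; after sorting 3_B, 3_E -> order preserved
All equal keys kept their original relative order. Insertion Sort is stable: elements are shifted only while they are strictly greater than the key, so a key is inserted after any equal elements already placed.
Answer: Stable


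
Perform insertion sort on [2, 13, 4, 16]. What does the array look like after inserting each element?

First element 2 is already 'sorted'
Insert 13: shifted 0 elements -> [2, 13, 4, 16]
Insert 4: shifted 1 elements -> [2, 4, 13, 16]
Insert 16: shifted 0 elements -> [2, 4, 13, 16]


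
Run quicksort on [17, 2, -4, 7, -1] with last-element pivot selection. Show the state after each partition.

Partition 1: pivot=-1 at index 1 -> [-4, -1, 17, 7, 2]
Partition 2: pivot=2 at index 2 -> [-4, -1, 2, 7, 17]
Partition 3: pivot=17 at index 4 -> [-4, -1, 2, 7, 17]


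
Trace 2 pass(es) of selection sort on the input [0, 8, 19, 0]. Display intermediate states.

Pass 1: Select minimum 0 at index 0, swap -> [0, 8, 19, 0]
Pass 2: Select minimum 0 at index 3, swap -> [0, 0, 19, 8]


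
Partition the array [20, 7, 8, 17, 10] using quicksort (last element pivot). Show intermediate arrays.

Partition 1: pivot=10 at index 2 -> [7, 8, 10, 17, 20]
Partition 2: pivot=8 at index 1 -> [7, 8, 10, 17, 20]
Partition 3: pivot=20 at index 4 -> [7, 8, 10, 17, 20]


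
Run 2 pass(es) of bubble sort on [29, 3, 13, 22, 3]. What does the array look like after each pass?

After pass 1: [3, 13, 22, 3, 29] (4 swaps)
After pass 2: [3, 13, 3, 22, 29] (1 swaps)
Total swaps: 5


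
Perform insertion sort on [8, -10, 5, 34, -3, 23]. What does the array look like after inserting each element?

First element 8 is already 'sorted'
Insert -10: shifted 1 elements -> [-10, 8, 5, 34, -3, 23]
Insert 5: shifted 1 elements -> [-10, 5, 8, 34, -3, 23]
Insert 34: shifted 0 elements -> [-10, 5, 8, 34, -3, 23]
Insert -3: shifted 3 elements -> [-10, -3, 5, 8, 34, 23]
Insert 23: shifted 1 elements -> [-10, -3, 5, 8, 23, 34]


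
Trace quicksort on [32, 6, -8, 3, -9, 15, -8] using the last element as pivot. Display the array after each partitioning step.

Partition 1: pivot=-8 at index 2 -> [-8, -9, -8, 3, 6, 15, 32]
Partition 2: pivot=-9 at index 0 -> [-9, -8, -8, 3, 6, 15, 32]
Partition 3: pivot=32 at index 6 -> [-9, -8, -8, 3, 6, 15, 32]
Partition 4: pivot=15 at index 5 -> [-9, -8, -8, 3, 6, 15, 32]
Partition 5: pivot=6 at index 4 -> [-9, -8, -8, 3, 6, 15, 32]


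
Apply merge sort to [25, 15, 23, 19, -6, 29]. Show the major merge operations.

Divide and conquer:
  Merge [15] + [23] -> [15, 23]
  Merge [25] + [15, 23] -> [15, 23, 25]
  Merge [-6] + [29] -> [-6, 29]
  Merge [19] + [-6, 29] -> [-6, 19, 29]
  Merge [15, 23, 25] + [-6, 19, 29] -> [-6, 15, 19, 23, 25, 29]


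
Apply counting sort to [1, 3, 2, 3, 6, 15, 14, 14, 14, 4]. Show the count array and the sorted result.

Count array: [0, 1, 1, 2, 1, 0, 1, 0, 0, 0, 0, 0, 0, 0, 3, 1]
(count[i] = number of elements equal to i)
Cumulative count: [0, 1, 2, 4, 5, 5, 6, 6, 6, 6, 6, 6, 6, 6, 9, 10]
Sorted: [1, 2, 3, 3, 4, 6, 14, 14, 14, 15]


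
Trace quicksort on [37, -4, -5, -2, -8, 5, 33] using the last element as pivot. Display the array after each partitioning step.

Partition 1: pivot=33 at index 5 -> [-4, -5, -2, -8, 5, 33, 37]
Partition 2: pivot=5 at index 4 -> [-4, -5, -2, -8, 5, 33, 37]
Partition 3: pivot=-8 at index 0 -> [-8, -5, -2, -4, 5, 33, 37]
Partition 4: pivot=-4 at index 2 -> [-8, -5, -4, -2, 5, 33, 37]


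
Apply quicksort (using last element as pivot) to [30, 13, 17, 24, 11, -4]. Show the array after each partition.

Partition 1: pivot=-4 at index 0 -> [-4, 13, 17, 24, 11, 30]
Partition 2: pivot=30 at index 5 -> [-4, 13, 17, 24, 11, 30]
Partition 3: pivot=11 at index 1 -> [-4, 11, 17, 24, 13, 30]
Partition 4: pivot=13 at index 2 -> [-4, 11, 13, 24, 17, 30]
Partition 5: pivot=17 at index 3 -> [-4, 11, 13, 17, 24, 30]


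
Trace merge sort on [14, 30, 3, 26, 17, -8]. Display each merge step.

Divide and conquer:
  Merge [30] + [3] -> [3, 30]
  Merge [14] + [3, 30] -> [3, 14, 30]
  Merge [17] + [-8] -> [-8, 17]
  Merge [26] + [-8, 17] -> [-8, 17, 26]
  Merge [3, 14, 30] + [-8, 17, 26] -> [-8, 3, 14, 17, 26, 30]


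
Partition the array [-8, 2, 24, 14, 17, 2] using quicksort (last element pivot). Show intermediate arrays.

Partition 1: pivot=2 at index 2 -> [-8, 2, 2, 14, 17, 24]
Partition 2: pivot=2 at index 1 -> [-8, 2, 2, 14, 17, 24]
Partition 3: pivot=24 at index 5 -> [-8, 2, 2, 14, 17, 24]
Partition 4: pivot=17 at index 4 -> [-8, 2, 2, 14, 17, 24]


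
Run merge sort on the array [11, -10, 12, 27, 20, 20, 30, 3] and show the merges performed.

Divide and conquer:
  Merge [11] + [-10] -> [-10, 11]
  Merge [12] + [27] -> [12, 27]
  Merge [-10, 11] + [12, 27] -> [-10, 11, 12, 27]
  Merge [20] + [20] -> [20, 20]
  Merge [30] + [3] -> [3, 30]
  Merge [20, 20] + [3, 30] -> [3, 20, 20, 30]
  Merge [-10, 11, 12, 27] + [3, 20, 20, 30] -> [-10, 3, 11, 12, 20, 20, 27, 30]


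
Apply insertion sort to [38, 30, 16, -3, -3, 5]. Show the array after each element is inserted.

First element 38 is already 'sorted'
Insert 30: shifted 1 elements -> [30, 38, 16, -3, -3, 5]
Insert 16: shifted 2 elements -> [16, 30, 38, -3, -3, 5]
Insert -3: shifted 3 elements -> [-3, 16, 30, 38, -3, 5]
Insert -3: shifted 3 elements -> [-3, -3, 16, 30, 38, 5]
Insert 5: shifted 3 elements -> [-3, -3, 5, 16, 30, 38]


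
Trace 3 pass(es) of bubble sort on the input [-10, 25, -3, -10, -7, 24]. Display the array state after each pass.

After pass 1: [-10, -3, -10, -7, 24, 25] (4 swaps)
After pass 2: [-10, -10, -7, -3, 24, 25] (2 swaps)
After pass 3: [-10, -10, -7, -3, 24, 25] (0 swaps)
Total swaps: 6


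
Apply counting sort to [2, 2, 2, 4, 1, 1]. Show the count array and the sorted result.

Count array: [0, 2, 3, 0, 1]
(count[i] = number of elements equal to i)
Cumulative count: [0, 2, 5, 5, 6]
Sorted: [1, 1, 2, 2, 2, 4]


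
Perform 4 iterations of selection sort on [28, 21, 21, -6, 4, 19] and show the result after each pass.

Pass 1: Select minimum -6 at index 3, swap -> [-6, 21, 21, 28, 4, 19]
Pass 2: Select minimum 4 at index 4, swap -> [-6, 4, 21, 28, 21, 19]
Pass 3: Select minimum 19 at index 5, swap -> [-6, 4, 19, 28, 21, 21]
Pass 4: Select minimum 21 at index 4, swap -> [-6, 4, 19, 21, 28, 21]


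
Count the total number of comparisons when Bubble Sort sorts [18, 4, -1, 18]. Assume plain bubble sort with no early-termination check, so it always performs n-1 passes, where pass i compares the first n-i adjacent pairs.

Pass 1: compare adjacent pairs (0,1)..(2,3) = 3 comparison(s), 2 swap(s) -> [4, -1, 18, 18]
Pass 2: compare adjacent pairs (0,1)..(1,2) = 2 comparison(s), 1 swap(s) -> [-1, 4, 18, 18]
Pass 3: compare adjacent pairs (0,1)..(0,1) = 1 comparison(s), 0 swap(s) -> [-1, 4, 18, 18]
Total comparisons: 3 + 2 + 1 = 6


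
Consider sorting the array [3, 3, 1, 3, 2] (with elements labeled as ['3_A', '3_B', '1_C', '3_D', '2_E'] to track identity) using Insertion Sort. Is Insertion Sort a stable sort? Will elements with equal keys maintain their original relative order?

Trace Insertion Sort on the labeled array (the key is the number; the letter only tracks identity):
  Insert 3_B at index 1: [3_A, 3_B, 1_C, 3_D, 2_E]
  Insert 1_C at index 0: [1_C, 3_A, 3_B, 3_D, 2_E]
  Insert 3_D at index 3: [1_C, 3_A, 3_B, 3_D, 2_E]
  Insert 2_E at index 1: [1_C, 2_E, 3_A, 3_B, 3_D]
Final order: [1_C, 2_E, 3_A, 3_B, 3_D]
Equal keys:
  value 3: originally 3_A, 3_B, 3_D; after sorting 3_A, 3_B, 3_D -> order preserved
All equal keys kept their original relative order. Insertion Sort is stable: elements are shifted only while they are strictly greater than the key, so a key is inserted after any equal elements already placed.
Answer: Stable


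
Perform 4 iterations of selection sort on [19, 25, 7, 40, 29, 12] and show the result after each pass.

Pass 1: Select minimum 7 at index 2, swap -> [7, 25, 19, 40, 29, 12]
Pass 2: Select minimum 12 at index 5, swap -> [7, 12, 19, 40, 29, 25]
Pass 3: Select minimum 19 at index 2, swap -> [7, 12, 19, 40, 29, 25]
Pass 4: Select minimum 25 at index 5, swap -> [7, 12, 19, 25, 29, 40]


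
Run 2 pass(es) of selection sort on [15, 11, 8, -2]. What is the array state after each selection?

Pass 1: Select minimum -2 at index 3, swap -> [-2, 11, 8, 15]
Pass 2: Select minimum 8 at index 2, swap -> [-2, 8, 11, 15]


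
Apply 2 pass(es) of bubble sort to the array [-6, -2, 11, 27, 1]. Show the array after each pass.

After pass 1: [-6, -2, 11, 1, 27] (1 swaps)
After pass 2: [-6, -2, 1, 11, 27] (1 swaps)
Total swaps: 2


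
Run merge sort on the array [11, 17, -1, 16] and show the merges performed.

Divide and conquer:
  Merge [11] + [17] -> [11, 17]
  Merge [-1] + [16] -> [-1, 16]
  Merge [11, 17] + [-1, 16] -> [-1, 11, 16, 17]


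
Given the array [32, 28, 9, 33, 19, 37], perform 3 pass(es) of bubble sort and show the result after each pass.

After pass 1: [28, 9, 32, 19, 33, 37] (3 swaps)
After pass 2: [9, 28, 19, 32, 33, 37] (2 swaps)
After pass 3: [9, 19, 28, 32, 33, 37] (1 swaps)
Total swaps: 6


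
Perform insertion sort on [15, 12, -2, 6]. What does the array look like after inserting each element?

First element 15 is already 'sorted'
Insert 12: shifted 1 elements -> [12, 15, -2, 6]
Insert -2: shifted 2 elements -> [-2, 12, 15, 6]
Insert 6: shifted 2 elements -> [-2, 6, 12, 15]


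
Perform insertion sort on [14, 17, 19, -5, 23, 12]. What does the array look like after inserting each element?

First element 14 is already 'sorted'
Insert 17: shifted 0 elements -> [14, 17, 19, -5, 23, 12]
Insert 19: shifted 0 elements -> [14, 17, 19, -5, 23, 12]
Insert -5: shifted 3 elements -> [-5, 14, 17, 19, 23, 12]
Insert 23: shifted 0 elements -> [-5, 14, 17, 19, 23, 12]
Insert 12: shifted 4 elements -> [-5, 12, 14, 17, 19, 23]


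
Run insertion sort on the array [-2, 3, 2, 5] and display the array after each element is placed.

First element -2 is already 'sorted'
Insert 3: shifted 0 elements -> [-2, 3, 2, 5]
Insert 2: shifted 1 elements -> [-2, 2, 3, 5]
Insert 5: shifted 0 elements -> [-2, 2, 3, 5]


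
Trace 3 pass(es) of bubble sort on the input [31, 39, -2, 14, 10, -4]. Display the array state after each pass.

After pass 1: [31, -2, 14, 10, -4, 39] (4 swaps)
After pass 2: [-2, 14, 10, -4, 31, 39] (4 swaps)
After pass 3: [-2, 10, -4, 14, 31, 39] (2 swaps)
Total swaps: 10


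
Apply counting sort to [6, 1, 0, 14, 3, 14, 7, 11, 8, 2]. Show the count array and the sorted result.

Count array: [1, 1, 1, 1, 0, 0, 1, 1, 1, 0, 0, 1, 0, 0, 2]
(count[i] = number of elements equal to i)
Cumulative count: [1, 2, 3, 4, 4, 4, 5, 6, 7, 7, 7, 8, 8, 8, 10]
Sorted: [0, 1, 2, 3, 6, 7, 8, 11, 14, 14]


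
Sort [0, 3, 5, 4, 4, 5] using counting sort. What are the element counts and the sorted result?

Count array: [1, 0, 0, 1, 2, 2]
(count[i] = number of elements equal to i)
Cumulative count: [1, 1, 1, 2, 4, 6]
Sorted: [0, 3, 4, 4, 5, 5]


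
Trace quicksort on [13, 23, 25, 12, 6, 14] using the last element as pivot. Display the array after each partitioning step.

Partition 1: pivot=14 at index 3 -> [13, 12, 6, 14, 25, 23]
Partition 2: pivot=6 at index 0 -> [6, 12, 13, 14, 25, 23]
Partition 3: pivot=13 at index 2 -> [6, 12, 13, 14, 25, 23]
Partition 4: pivot=23 at index 4 -> [6, 12, 13, 14, 23, 25]


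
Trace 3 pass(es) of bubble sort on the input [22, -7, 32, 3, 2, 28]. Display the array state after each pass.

After pass 1: [-7, 22, 3, 2, 28, 32] (4 swaps)
After pass 2: [-7, 3, 2, 22, 28, 32] (2 swaps)
After pass 3: [-7, 2, 3, 22, 28, 32] (1 swaps)
Total swaps: 7


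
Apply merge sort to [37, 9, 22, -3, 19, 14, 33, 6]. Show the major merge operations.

Divide and conquer:
  Merge [37] + [9] -> [9, 37]
  Merge [22] + [-3] -> [-3, 22]
  Merge [9, 37] + [-3, 22] -> [-3, 9, 22, 37]
  Merge [19] + [14] -> [14, 19]
  Merge [33] + [6] -> [6, 33]
  Merge [14, 19] + [6, 33] -> [6, 14, 19, 33]
  Merge [-3, 9, 22, 37] + [6, 14, 19, 33] -> [-3, 6, 9, 14, 19, 22, 33, 37]


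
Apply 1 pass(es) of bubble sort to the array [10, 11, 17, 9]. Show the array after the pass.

After pass 1: [10, 11, 9, 17] (1 swaps)
Total swaps: 1


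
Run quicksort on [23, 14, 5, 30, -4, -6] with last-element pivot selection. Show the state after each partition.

Partition 1: pivot=-6 at index 0 -> [-6, 14, 5, 30, -4, 23]
Partition 2: pivot=23 at index 4 -> [-6, 14, 5, -4, 23, 30]
Partition 3: pivot=-4 at index 1 -> [-6, -4, 5, 14, 23, 30]
Partition 4: pivot=14 at index 3 -> [-6, -4, 5, 14, 23, 30]


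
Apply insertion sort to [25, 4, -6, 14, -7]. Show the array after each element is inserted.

First element 25 is already 'sorted'
Insert 4: shifted 1 elements -> [4, 25, -6, 14, -7]
Insert -6: shifted 2 elements -> [-6, 4, 25, 14, -7]
Insert 14: shifted 1 elements -> [-6, 4, 14, 25, -7]
Insert -7: shifted 4 elements -> [-7, -6, 4, 14, 25]


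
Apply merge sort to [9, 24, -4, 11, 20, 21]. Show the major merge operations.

Divide and conquer:
  Merge [24] + [-4] -> [-4, 24]
  Merge [9] + [-4, 24] -> [-4, 9, 24]
  Merge [20] + [21] -> [20, 21]
  Merge [11] + [20, 21] -> [11, 20, 21]
  Merge [-4, 9, 24] + [11, 20, 21] -> [-4, 9, 11, 20, 21, 24]


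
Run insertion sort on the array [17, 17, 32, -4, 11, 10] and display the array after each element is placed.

First element 17 is already 'sorted'
Insert 17: shifted 0 elements -> [17, 17, 32, -4, 11, 10]
Insert 32: shifted 0 elements -> [17, 17, 32, -4, 11, 10]
Insert -4: shifted 3 elements -> [-4, 17, 17, 32, 11, 10]
Insert 11: shifted 3 elements -> [-4, 11, 17, 17, 32, 10]
Insert 10: shifted 4 elements -> [-4, 10, 11, 17, 17, 32]


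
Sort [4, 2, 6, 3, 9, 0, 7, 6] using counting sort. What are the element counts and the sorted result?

Count array: [1, 0, 1, 1, 1, 0, 2, 1, 0, 1]
(count[i] = number of elements equal to i)
Cumulative count: [1, 1, 2, 3, 4, 4, 6, 7, 7, 8]
Sorted: [0, 2, 3, 4, 6, 6, 7, 9]


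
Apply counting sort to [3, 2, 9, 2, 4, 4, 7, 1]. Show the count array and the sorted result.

Count array: [0, 1, 2, 1, 2, 0, 0, 1, 0, 1]
(count[i] = number of elements equal to i)
Cumulative count: [0, 1, 3, 4, 6, 6, 6, 7, 7, 8]
Sorted: [1, 2, 2, 3, 4, 4, 7, 9]


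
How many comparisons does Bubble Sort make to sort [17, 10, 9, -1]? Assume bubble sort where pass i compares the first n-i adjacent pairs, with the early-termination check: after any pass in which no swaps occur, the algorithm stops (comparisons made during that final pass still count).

Pass 1: compare adjacent pairs (0,1)..(2,3) = 3 comparison(s), 3 swap(s) -> [10, 9, -1, 17]
Pass 2: compare adjacent pairs (0,1)..(1,2) = 2 comparison(s), 2 swap(s) -> [9, -1, 10, 17]
Pass 3: compare adjacent pairs (0,1)..(0,1) = 1 comparison(s), 1 swap(s) -> [-1, 9, 10, 17]
Every pass made at least one swap, so all n-1 passes run.
Total comparisons: 3 + 2 + 1 = 6


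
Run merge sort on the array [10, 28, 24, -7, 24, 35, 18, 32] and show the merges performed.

Divide and conquer:
  Merge [10] + [28] -> [10, 28]
  Merge [24] + [-7] -> [-7, 24]
  Merge [10, 28] + [-7, 24] -> [-7, 10, 24, 28]
  Merge [24] + [35] -> [24, 35]
  Merge [18] + [32] -> [18, 32]
  Merge [24, 35] + [18, 32] -> [18, 24, 32, 35]
  Merge [-7, 10, 24, 28] + [18, 24, 32, 35] -> [-7, 10, 18, 24, 24, 28, 32, 35]


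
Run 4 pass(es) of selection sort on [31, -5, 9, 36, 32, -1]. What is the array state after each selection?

Pass 1: Select minimum -5 at index 1, swap -> [-5, 31, 9, 36, 32, -1]
Pass 2: Select minimum -1 at index 5, swap -> [-5, -1, 9, 36, 32, 31]
Pass 3: Select minimum 9 at index 2, swap -> [-5, -1, 9, 36, 32, 31]
Pass 4: Select minimum 31 at index 5, swap -> [-5, -1, 9, 31, 32, 36]


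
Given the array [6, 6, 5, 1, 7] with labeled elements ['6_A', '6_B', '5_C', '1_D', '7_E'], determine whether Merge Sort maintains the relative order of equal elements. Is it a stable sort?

Trace Merge Sort on the labeled array (the key is the number; the letter only tracks identity):
  Merge [6_A] + [6_B] -> [6_A, 6_B]
  Merge [1_D] + [7_E] -> [1_D, 7_E]
  Merge [5_C] + [1_D, 7_E] -> [1_D, 5_C, 7_E]
  Merge [6_A, 6_B] + [1_D, 5_C, 7_E] -> [1_D, 5_C, 6_A, 6_B, 7_E]
Final order: [1_D, 5_C, 6_A, 6_B, 7_E]
Equal keys:
  value 6: originally 6_A, 6_B; after sorting 6_A, 6_B -> order preserved
All equal keys kept their original relative order. Merge Sort is stable: when the heads of the two halves are equal the merge takes from the left half first.
Answer: Stable


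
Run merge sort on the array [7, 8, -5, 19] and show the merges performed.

Divide and conquer:
  Merge [7] + [8] -> [7, 8]
  Merge [-5] + [19] -> [-5, 19]
  Merge [7, 8] + [-5, 19] -> [-5, 7, 8, 19]


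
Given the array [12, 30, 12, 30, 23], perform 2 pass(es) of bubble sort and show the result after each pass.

After pass 1: [12, 12, 30, 23, 30] (2 swaps)
After pass 2: [12, 12, 23, 30, 30] (1 swaps)
Total swaps: 3


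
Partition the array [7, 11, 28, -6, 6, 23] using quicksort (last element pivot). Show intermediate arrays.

Partition 1: pivot=23 at index 4 -> [7, 11, -6, 6, 23, 28]
Partition 2: pivot=6 at index 1 -> [-6, 6, 7, 11, 23, 28]
Partition 3: pivot=11 at index 3 -> [-6, 6, 7, 11, 23, 28]


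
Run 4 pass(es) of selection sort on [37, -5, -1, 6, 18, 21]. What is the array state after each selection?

Pass 1: Select minimum -5 at index 1, swap -> [-5, 37, -1, 6, 18, 21]
Pass 2: Select minimum -1 at index 2, swap -> [-5, -1, 37, 6, 18, 21]
Pass 3: Select minimum 6 at index 3, swap -> [-5, -1, 6, 37, 18, 21]
Pass 4: Select minimum 18 at index 4, swap -> [-5, -1, 6, 18, 37, 21]


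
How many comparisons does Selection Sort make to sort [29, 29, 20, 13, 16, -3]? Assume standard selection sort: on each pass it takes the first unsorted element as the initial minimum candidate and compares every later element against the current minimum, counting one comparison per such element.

Pass 1: scan indices 1..5 for the minimum = 5 comparison(s); min is -3, place at index 0 -> [-3, 29, 20, 13, 16, 29]
Pass 2: scan indices 2..5 for the minimum = 4 comparison(s); min is 13, place at index 1 -> [-3, 13, 20, 29, 16, 29]
Pass 3: scan indices 3..5 for the minimum = 3 comparison(s); min is 16, place at index 2 -> [-3, 13, 16, 29, 20, 29]
Pass 4: scan indices 4..5 for the minimum = 2 comparison(s); min is 20, place at index 3 -> [-3, 13, 16, 20, 29, 29]
Pass 5: scan indices 5..5 for the minimum = 1 comparison(s); min is 29, place at index 4 -> [-3, 13, 16, 20, 29, 29]
Selection sort always scans the whole unsorted suffix, so the count is (n-1) + (n-2) + ... + 1 = n(n-1)/2 = 6*5/2 = 15 regardless of the input order.
Total comparisons: 5 + 4 + 3 + 2 + 1 = 15


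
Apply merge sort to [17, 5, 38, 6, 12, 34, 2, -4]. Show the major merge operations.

Divide and conquer:
  Merge [17] + [5] -> [5, 17]
  Merge [38] + [6] -> [6, 38]
  Merge [5, 17] + [6, 38] -> [5, 6, 17, 38]
  Merge [12] + [34] -> [12, 34]
  Merge [2] + [-4] -> [-4, 2]
  Merge [12, 34] + [-4, 2] -> [-4, 2, 12, 34]
  Merge [5, 6, 17, 38] + [-4, 2, 12, 34] -> [-4, 2, 5, 6, 12, 17, 34, 38]


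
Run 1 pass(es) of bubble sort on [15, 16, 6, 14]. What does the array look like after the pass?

After pass 1: [15, 6, 14, 16] (2 swaps)
Total swaps: 2


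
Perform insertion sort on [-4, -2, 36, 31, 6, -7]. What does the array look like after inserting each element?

First element -4 is already 'sorted'
Insert -2: shifted 0 elements -> [-4, -2, 36, 31, 6, -7]
Insert 36: shifted 0 elements -> [-4, -2, 36, 31, 6, -7]
Insert 31: shifted 1 elements -> [-4, -2, 31, 36, 6, -7]
Insert 6: shifted 2 elements -> [-4, -2, 6, 31, 36, -7]
Insert -7: shifted 5 elements -> [-7, -4, -2, 6, 31, 36]


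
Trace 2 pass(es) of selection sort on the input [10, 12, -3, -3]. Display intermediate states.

Pass 1: Select minimum -3 at index 2, swap -> [-3, 12, 10, -3]
Pass 2: Select minimum -3 at index 3, swap -> [-3, -3, 10, 12]


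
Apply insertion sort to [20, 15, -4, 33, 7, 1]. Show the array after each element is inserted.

First element 20 is already 'sorted'
Insert 15: shifted 1 elements -> [15, 20, -4, 33, 7, 1]
Insert -4: shifted 2 elements -> [-4, 15, 20, 33, 7, 1]
Insert 33: shifted 0 elements -> [-4, 15, 20, 33, 7, 1]
Insert 7: shifted 3 elements -> [-4, 7, 15, 20, 33, 1]
Insert 1: shifted 4 elements -> [-4, 1, 7, 15, 20, 33]


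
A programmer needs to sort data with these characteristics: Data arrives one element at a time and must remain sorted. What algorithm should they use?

Best choice: Insertion sort
Reason: Insertion sort naturally handles online/streaming input by inserting each new element into sorted position


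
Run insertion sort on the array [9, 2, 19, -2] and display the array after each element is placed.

First element 9 is already 'sorted'
Insert 2: shifted 1 elements -> [2, 9, 19, -2]
Insert 19: shifted 0 elements -> [2, 9, 19, -2]
Insert -2: shifted 3 elements -> [-2, 2, 9, 19]


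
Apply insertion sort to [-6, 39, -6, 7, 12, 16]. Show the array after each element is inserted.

First element -6 is already 'sorted'
Insert 39: shifted 0 elements -> [-6, 39, -6, 7, 12, 16]
Insert -6: shifted 1 elements -> [-6, -6, 39, 7, 12, 16]
Insert 7: shifted 1 elements -> [-6, -6, 7, 39, 12, 16]
Insert 12: shifted 1 elements -> [-6, -6, 7, 12, 39, 16]
Insert 16: shifted 1 elements -> [-6, -6, 7, 12, 16, 39]


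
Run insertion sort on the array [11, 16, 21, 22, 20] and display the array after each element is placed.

First element 11 is already 'sorted'
Insert 16: shifted 0 elements -> [11, 16, 21, 22, 20]
Insert 21: shifted 0 elements -> [11, 16, 21, 22, 20]
Insert 22: shifted 0 elements -> [11, 16, 21, 22, 20]
Insert 20: shifted 2 elements -> [11, 16, 20, 21, 22]


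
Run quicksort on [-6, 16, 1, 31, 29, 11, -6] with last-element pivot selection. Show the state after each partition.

Partition 1: pivot=-6 at index 1 -> [-6, -6, 1, 31, 29, 11, 16]
Partition 2: pivot=16 at index 4 -> [-6, -6, 1, 11, 16, 31, 29]
Partition 3: pivot=11 at index 3 -> [-6, -6, 1, 11, 16, 31, 29]
Partition 4: pivot=29 at index 5 -> [-6, -6, 1, 11, 16, 29, 31]


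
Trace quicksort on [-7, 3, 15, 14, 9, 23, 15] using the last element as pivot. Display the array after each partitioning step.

Partition 1: pivot=15 at index 5 -> [-7, 3, 15, 14, 9, 15, 23]
Partition 2: pivot=9 at index 2 -> [-7, 3, 9, 14, 15, 15, 23]
Partition 3: pivot=3 at index 1 -> [-7, 3, 9, 14, 15, 15, 23]
Partition 4: pivot=15 at index 4 -> [-7, 3, 9, 14, 15, 15, 23]


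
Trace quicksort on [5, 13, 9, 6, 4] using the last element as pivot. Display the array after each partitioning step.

Partition 1: pivot=4 at index 0 -> [4, 13, 9, 6, 5]
Partition 2: pivot=5 at index 1 -> [4, 5, 9, 6, 13]
Partition 3: pivot=13 at index 4 -> [4, 5, 9, 6, 13]
Partition 4: pivot=6 at index 2 -> [4, 5, 6, 9, 13]


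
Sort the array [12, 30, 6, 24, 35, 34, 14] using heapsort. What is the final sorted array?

Build heap: [35, 30, 34, 24, 12, 6, 14]
Extract 35: [34, 30, 14, 24, 12, 6, 35]
Extract 34: [30, 24, 14, 6, 12, 34, 35]
Extract 30: [24, 12, 14, 6, 30, 34, 35]
Extract 24: [14, 12, 6, 24, 30, 34, 35]
Extract 14: [12, 6, 14, 24, 30, 34, 35]
Extract 12: [6, 12, 14, 24, 30, 34, 35]


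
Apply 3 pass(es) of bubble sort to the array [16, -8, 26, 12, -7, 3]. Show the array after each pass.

After pass 1: [-8, 16, 12, -7, 3, 26] (4 swaps)
After pass 2: [-8, 12, -7, 3, 16, 26] (3 swaps)
After pass 3: [-8, -7, 3, 12, 16, 26] (2 swaps)
Total swaps: 9


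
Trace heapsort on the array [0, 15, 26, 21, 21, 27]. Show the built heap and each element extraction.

Build heap: [27, 21, 26, 15, 21, 0]
Extract 27: [26, 21, 0, 15, 21, 27]
Extract 26: [21, 21, 0, 15, 26, 27]
Extract 21: [21, 15, 0, 21, 26, 27]
Extract 21: [15, 0, 21, 21, 26, 27]
Extract 15: [0, 15, 21, 21, 26, 27]


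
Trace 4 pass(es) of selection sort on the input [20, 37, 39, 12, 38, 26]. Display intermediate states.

Pass 1: Select minimum 12 at index 3, swap -> [12, 37, 39, 20, 38, 26]
Pass 2: Select minimum 20 at index 3, swap -> [12, 20, 39, 37, 38, 26]
Pass 3: Select minimum 26 at index 5, swap -> [12, 20, 26, 37, 38, 39]
Pass 4: Select minimum 37 at index 3, swap -> [12, 20, 26, 37, 38, 39]


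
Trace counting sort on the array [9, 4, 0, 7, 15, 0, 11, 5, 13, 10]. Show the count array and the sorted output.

Count array: [2, 0, 0, 0, 1, 1, 0, 1, 0, 1, 1, 1, 0, 1, 0, 1]
(count[i] = number of elements equal to i)
Cumulative count: [2, 2, 2, 2, 3, 4, 4, 5, 5, 6, 7, 8, 8, 9, 9, 10]
Sorted: [0, 0, 4, 5, 7, 9, 10, 11, 13, 15]


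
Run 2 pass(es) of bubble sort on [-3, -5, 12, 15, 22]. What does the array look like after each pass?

After pass 1: [-5, -3, 12, 15, 22] (1 swaps)
After pass 2: [-5, -3, 12, 15, 22] (0 swaps)
Total swaps: 1


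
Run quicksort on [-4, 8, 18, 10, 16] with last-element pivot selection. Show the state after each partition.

Partition 1: pivot=16 at index 3 -> [-4, 8, 10, 16, 18]
Partition 2: pivot=10 at index 2 -> [-4, 8, 10, 16, 18]
Partition 3: pivot=8 at index 1 -> [-4, 8, 10, 16, 18]


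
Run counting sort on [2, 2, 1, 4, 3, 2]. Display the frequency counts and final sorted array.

Count array: [0, 1, 3, 1, 1]
(count[i] = number of elements equal to i)
Cumulative count: [0, 1, 4, 5, 6]
Sorted: [1, 2, 2, 2, 3, 4]


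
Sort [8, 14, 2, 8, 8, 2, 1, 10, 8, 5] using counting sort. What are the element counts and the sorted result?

Count array: [0, 1, 2, 0, 0, 1, 0, 0, 4, 0, 1, 0, 0, 0, 1]
(count[i] = number of elements equal to i)
Cumulative count: [0, 1, 3, 3, 3, 4, 4, 4, 8, 8, 9, 9, 9, 9, 10]
Sorted: [1, 2, 2, 5, 8, 8, 8, 8, 10, 14]


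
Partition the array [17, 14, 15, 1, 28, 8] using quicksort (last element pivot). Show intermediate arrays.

Partition 1: pivot=8 at index 1 -> [1, 8, 15, 17, 28, 14]
Partition 2: pivot=14 at index 2 -> [1, 8, 14, 17, 28, 15]
Partition 3: pivot=15 at index 3 -> [1, 8, 14, 15, 28, 17]
Partition 4: pivot=17 at index 4 -> [1, 8, 14, 15, 17, 28]


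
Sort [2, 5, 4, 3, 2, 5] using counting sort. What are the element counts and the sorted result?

Count array: [0, 0, 2, 1, 1, 2]
(count[i] = number of elements equal to i)
Cumulative count: [0, 0, 2, 3, 4, 6]
Sorted: [2, 2, 3, 4, 5, 5]


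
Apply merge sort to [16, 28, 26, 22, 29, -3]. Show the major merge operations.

Divide and conquer:
  Merge [28] + [26] -> [26, 28]
  Merge [16] + [26, 28] -> [16, 26, 28]
  Merge [29] + [-3] -> [-3, 29]
  Merge [22] + [-3, 29] -> [-3, 22, 29]
  Merge [16, 26, 28] + [-3, 22, 29] -> [-3, 16, 22, 26, 28, 29]


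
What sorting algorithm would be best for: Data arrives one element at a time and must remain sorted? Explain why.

Best choice: Insertion sort
Reason: Insertion sort naturally handles online/streaming input by inserting each new element into sorted position


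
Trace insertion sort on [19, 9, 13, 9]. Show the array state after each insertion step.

First element 19 is already 'sorted'
Insert 9: shifted 1 elements -> [9, 19, 13, 9]
Insert 13: shifted 1 elements -> [9, 13, 19, 9]
Insert 9: shifted 2 elements -> [9, 9, 13, 19]


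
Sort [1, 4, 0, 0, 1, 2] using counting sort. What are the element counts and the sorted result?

Count array: [2, 2, 1, 0, 1]
(count[i] = number of elements equal to i)
Cumulative count: [2, 4, 5, 5, 6]
Sorted: [0, 0, 1, 1, 2, 4]


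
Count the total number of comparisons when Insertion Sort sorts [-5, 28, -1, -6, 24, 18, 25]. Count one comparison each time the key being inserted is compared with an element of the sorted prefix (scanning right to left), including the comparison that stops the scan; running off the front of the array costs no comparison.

Insert 28: -5 <= 28 (stop) = 1 comparison(s) -> [-5, 28, -1, -6, 24, 18, 25]
Insert -1: 28 > -1 (shift), -5 <= -1 (stop) = 2 comparison(s) -> [-5, -1, 28, -6, 24, 18, 25]
Insert -6: 28 > -6 (shift), -1 > -6 (shift), -5 > -6 (shift), reached front = 3 comparison(s) -> [-6, -5, -1, 28, 24, 18, 25]
Insert 24: 28 > 24 (shift), -1 <= 24 (stop) = 2 comparison(s) -> [-6, -5, -1, 24, 28, 18, 25]
Insert 18: 28 > 18 (shift), 24 > 18 (shift), -1 <= 18 (stop) = 3 comparison(s) -> [-6, -5, -1, 18, 24, 28, 25]
Insert 25: 28 > 25 (shift), 24 <= 25 (stop) = 2 comparison(s) -> [-6, -5, -1, 18, 24, 25, 28]
Total comparisons: 1 + 2 + 3 + 2 + 3 + 2 = 13


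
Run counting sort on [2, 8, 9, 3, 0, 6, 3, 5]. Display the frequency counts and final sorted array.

Count array: [1, 0, 1, 2, 0, 1, 1, 0, 1, 1]
(count[i] = number of elements equal to i)
Cumulative count: [1, 1, 2, 4, 4, 5, 6, 6, 7, 8]
Sorted: [0, 2, 3, 3, 5, 6, 8, 9]


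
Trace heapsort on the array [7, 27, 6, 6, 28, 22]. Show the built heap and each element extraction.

Build heap: [28, 27, 22, 6, 7, 6]
Extract 28: [27, 7, 22, 6, 6, 28]
Extract 27: [22, 7, 6, 6, 27, 28]
Extract 22: [7, 6, 6, 22, 27, 28]
Extract 7: [6, 6, 7, 22, 27, 28]
Extract 6: [6, 6, 7, 22, 27, 28]


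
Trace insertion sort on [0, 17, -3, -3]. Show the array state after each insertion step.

First element 0 is already 'sorted'
Insert 17: shifted 0 elements -> [0, 17, -3, -3]
Insert -3: shifted 2 elements -> [-3, 0, 17, -3]
Insert -3: shifted 2 elements -> [-3, -3, 0, 17]


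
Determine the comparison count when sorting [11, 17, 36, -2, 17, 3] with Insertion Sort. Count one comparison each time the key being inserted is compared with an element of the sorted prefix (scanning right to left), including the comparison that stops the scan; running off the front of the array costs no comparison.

Insert 17: 11 <= 17 (stop) = 1 comparison(s) -> [11, 17, 36, -2, 17, 3]
Insert 36: 17 <= 36 (stop) = 1 comparison(s) -> [11, 17, 36, -2, 17, 3]
Insert -2: 36 > -2 (shift), 17 > -2 (shift), 11 > -2 (shift), reached front = 3 comparison(s) -> [-2, 11, 17, 36, 17, 3]
Insert 17: 36 > 17 (shift), 17 <= 17 (stop) = 2 comparison(s) -> [-2, 11, 17, 17, 36, 3]
Insert 3: 36 > 3 (shift), 17 > 3 (shift), 17 > 3 (shift), 11 > 3 (shift), -2 <= 3 (stop) = 5 comparison(s) -> [-2, 3, 11, 17, 17, 36]
Total comparisons: 1 + 1 + 3 + 2 + 5 = 12


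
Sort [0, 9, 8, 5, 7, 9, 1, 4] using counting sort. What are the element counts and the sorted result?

Count array: [1, 1, 0, 0, 1, 1, 0, 1, 1, 2]
(count[i] = number of elements equal to i)
Cumulative count: [1, 2, 2, 2, 3, 4, 4, 5, 6, 8]
Sorted: [0, 1, 4, 5, 7, 8, 9, 9]


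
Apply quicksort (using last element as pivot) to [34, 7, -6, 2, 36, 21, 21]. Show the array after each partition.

Partition 1: pivot=21 at index 4 -> [7, -6, 2, 21, 21, 34, 36]
Partition 2: pivot=21 at index 3 -> [7, -6, 2, 21, 21, 34, 36]
Partition 3: pivot=2 at index 1 -> [-6, 2, 7, 21, 21, 34, 36]
Partition 4: pivot=36 at index 6 -> [-6, 2, 7, 21, 21, 34, 36]


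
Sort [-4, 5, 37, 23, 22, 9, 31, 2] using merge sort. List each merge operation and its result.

Divide and conquer:
  Merge [-4] + [5] -> [-4, 5]
  Merge [37] + [23] -> [23, 37]
  Merge [-4, 5] + [23, 37] -> [-4, 5, 23, 37]
  Merge [22] + [9] -> [9, 22]
  Merge [31] + [2] -> [2, 31]
  Merge [9, 22] + [2, 31] -> [2, 9, 22, 31]
  Merge [-4, 5, 23, 37] + [2, 9, 22, 31] -> [-4, 2, 5, 9, 22, 23, 31, 37]


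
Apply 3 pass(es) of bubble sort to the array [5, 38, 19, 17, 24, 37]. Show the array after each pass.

After pass 1: [5, 19, 17, 24, 37, 38] (4 swaps)
After pass 2: [5, 17, 19, 24, 37, 38] (1 swaps)
After pass 3: [5, 17, 19, 24, 37, 38] (0 swaps)
Total swaps: 5


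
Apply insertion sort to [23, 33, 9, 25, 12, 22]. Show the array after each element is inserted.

First element 23 is already 'sorted'
Insert 33: shifted 0 elements -> [23, 33, 9, 25, 12, 22]
Insert 9: shifted 2 elements -> [9, 23, 33, 25, 12, 22]
Insert 25: shifted 1 elements -> [9, 23, 25, 33, 12, 22]
Insert 12: shifted 3 elements -> [9, 12, 23, 25, 33, 22]
Insert 22: shifted 3 elements -> [9, 12, 22, 23, 25, 33]


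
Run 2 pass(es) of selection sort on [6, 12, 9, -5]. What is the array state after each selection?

Pass 1: Select minimum -5 at index 3, swap -> [-5, 12, 9, 6]
Pass 2: Select minimum 6 at index 3, swap -> [-5, 6, 9, 12]


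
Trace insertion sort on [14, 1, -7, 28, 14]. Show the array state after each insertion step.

First element 14 is already 'sorted'
Insert 1: shifted 1 elements -> [1, 14, -7, 28, 14]
Insert -7: shifted 2 elements -> [-7, 1, 14, 28, 14]
Insert 28: shifted 0 elements -> [-7, 1, 14, 28, 14]
Insert 14: shifted 1 elements -> [-7, 1, 14, 14, 28]


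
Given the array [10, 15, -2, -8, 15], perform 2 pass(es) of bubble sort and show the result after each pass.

After pass 1: [10, -2, -8, 15, 15] (2 swaps)
After pass 2: [-2, -8, 10, 15, 15] (2 swaps)
Total swaps: 4


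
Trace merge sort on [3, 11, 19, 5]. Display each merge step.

Divide and conquer:
  Merge [3] + [11] -> [3, 11]
  Merge [19] + [5] -> [5, 19]
  Merge [3, 11] + [5, 19] -> [3, 5, 11, 19]


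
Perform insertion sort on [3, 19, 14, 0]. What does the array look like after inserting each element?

First element 3 is already 'sorted'
Insert 19: shifted 0 elements -> [3, 19, 14, 0]
Insert 14: shifted 1 elements -> [3, 14, 19, 0]
Insert 0: shifted 3 elements -> [0, 3, 14, 19]


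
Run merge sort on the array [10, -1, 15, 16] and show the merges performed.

Divide and conquer:
  Merge [10] + [-1] -> [-1, 10]
  Merge [15] + [16] -> [15, 16]
  Merge [-1, 10] + [15, 16] -> [-1, 10, 15, 16]


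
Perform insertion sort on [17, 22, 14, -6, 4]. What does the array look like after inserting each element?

First element 17 is already 'sorted'
Insert 22: shifted 0 elements -> [17, 22, 14, -6, 4]
Insert 14: shifted 2 elements -> [14, 17, 22, -6, 4]
Insert -6: shifted 3 elements -> [-6, 14, 17, 22, 4]
Insert 4: shifted 3 elements -> [-6, 4, 14, 17, 22]


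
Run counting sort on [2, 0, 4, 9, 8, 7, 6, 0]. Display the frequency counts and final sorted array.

Count array: [2, 0, 1, 0, 1, 0, 1, 1, 1, 1]
(count[i] = number of elements equal to i)
Cumulative count: [2, 2, 3, 3, 4, 4, 5, 6, 7, 8]
Sorted: [0, 0, 2, 4, 6, 7, 8, 9]


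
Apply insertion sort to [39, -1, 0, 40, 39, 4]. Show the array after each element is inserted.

First element 39 is already 'sorted'
Insert -1: shifted 1 elements -> [-1, 39, 0, 40, 39, 4]
Insert 0: shifted 1 elements -> [-1, 0, 39, 40, 39, 4]
Insert 40: shifted 0 elements -> [-1, 0, 39, 40, 39, 4]
Insert 39: shifted 1 elements -> [-1, 0, 39, 39, 40, 4]
Insert 4: shifted 3 elements -> [-1, 0, 4, 39, 39, 40]


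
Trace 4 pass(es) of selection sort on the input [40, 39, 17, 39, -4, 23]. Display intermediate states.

Pass 1: Select minimum -4 at index 4, swap -> [-4, 39, 17, 39, 40, 23]
Pass 2: Select minimum 17 at index 2, swap -> [-4, 17, 39, 39, 40, 23]
Pass 3: Select minimum 23 at index 5, swap -> [-4, 17, 23, 39, 40, 39]
Pass 4: Select minimum 39 at index 3, swap -> [-4, 17, 23, 39, 40, 39]


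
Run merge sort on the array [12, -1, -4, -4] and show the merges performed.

Divide and conquer:
  Merge [12] + [-1] -> [-1, 12]
  Merge [-4] + [-4] -> [-4, -4]
  Merge [-1, 12] + [-4, -4] -> [-4, -4, -1, 12]


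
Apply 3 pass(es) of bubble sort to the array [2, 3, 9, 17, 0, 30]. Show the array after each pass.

After pass 1: [2, 3, 9, 0, 17, 30] (1 swaps)
After pass 2: [2, 3, 0, 9, 17, 30] (1 swaps)
After pass 3: [2, 0, 3, 9, 17, 30] (1 swaps)
Total swaps: 3


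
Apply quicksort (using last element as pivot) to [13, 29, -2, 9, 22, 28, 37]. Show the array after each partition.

Partition 1: pivot=37 at index 6 -> [13, 29, -2, 9, 22, 28, 37]
Partition 2: pivot=28 at index 4 -> [13, -2, 9, 22, 28, 29, 37]
Partition 3: pivot=22 at index 3 -> [13, -2, 9, 22, 28, 29, 37]
Partition 4: pivot=9 at index 1 -> [-2, 9, 13, 22, 28, 29, 37]


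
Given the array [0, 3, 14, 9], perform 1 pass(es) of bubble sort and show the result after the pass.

After pass 1: [0, 3, 9, 14] (1 swaps)
Total swaps: 1


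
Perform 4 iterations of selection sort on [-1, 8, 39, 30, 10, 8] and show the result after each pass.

Pass 1: Select minimum -1 at index 0, swap -> [-1, 8, 39, 30, 10, 8]
Pass 2: Select minimum 8 at index 1, swap -> [-1, 8, 39, 30, 10, 8]
Pass 3: Select minimum 8 at index 5, swap -> [-1, 8, 8, 30, 10, 39]
Pass 4: Select minimum 10 at index 4, swap -> [-1, 8, 8, 10, 30, 39]


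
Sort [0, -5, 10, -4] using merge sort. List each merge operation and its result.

Divide and conquer:
  Merge [0] + [-5] -> [-5, 0]
  Merge [10] + [-4] -> [-4, 10]
  Merge [-5, 0] + [-4, 10] -> [-5, -4, 0, 10]


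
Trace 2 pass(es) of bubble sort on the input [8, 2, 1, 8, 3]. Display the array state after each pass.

After pass 1: [2, 1, 8, 3, 8] (3 swaps)
After pass 2: [1, 2, 3, 8, 8] (2 swaps)
Total swaps: 5


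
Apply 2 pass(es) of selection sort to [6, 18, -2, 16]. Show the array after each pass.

Pass 1: Select minimum -2 at index 2, swap -> [-2, 18, 6, 16]
Pass 2: Select minimum 6 at index 2, swap -> [-2, 6, 18, 16]


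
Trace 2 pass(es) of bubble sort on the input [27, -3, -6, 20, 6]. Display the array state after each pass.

After pass 1: [-3, -6, 20, 6, 27] (4 swaps)
After pass 2: [-6, -3, 6, 20, 27] (2 swaps)
Total swaps: 6


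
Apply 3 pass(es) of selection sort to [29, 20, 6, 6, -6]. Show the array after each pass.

Pass 1: Select minimum -6 at index 4, swap -> [-6, 20, 6, 6, 29]
Pass 2: Select minimum 6 at index 2, swap -> [-6, 6, 20, 6, 29]
Pass 3: Select minimum 6 at index 3, swap -> [-6, 6, 6, 20, 29]


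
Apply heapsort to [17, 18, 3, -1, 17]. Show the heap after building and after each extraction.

Build heap: [18, 17, 3, -1, 17]
Extract 18: [17, 17, 3, -1, 18]
Extract 17: [17, -1, 3, 17, 18]
Extract 17: [3, -1, 17, 17, 18]
Extract 3: [-1, 3, 17, 17, 18]
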